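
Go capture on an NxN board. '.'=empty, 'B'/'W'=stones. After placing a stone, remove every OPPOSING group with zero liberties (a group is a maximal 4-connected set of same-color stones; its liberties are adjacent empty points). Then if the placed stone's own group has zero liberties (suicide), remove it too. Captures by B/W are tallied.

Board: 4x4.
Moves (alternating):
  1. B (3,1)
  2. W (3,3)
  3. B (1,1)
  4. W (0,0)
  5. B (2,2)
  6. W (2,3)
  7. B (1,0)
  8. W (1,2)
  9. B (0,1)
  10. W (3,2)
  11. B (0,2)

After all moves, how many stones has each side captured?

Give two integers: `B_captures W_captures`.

Move 1: B@(3,1) -> caps B=0 W=0
Move 2: W@(3,3) -> caps B=0 W=0
Move 3: B@(1,1) -> caps B=0 W=0
Move 4: W@(0,0) -> caps B=0 W=0
Move 5: B@(2,2) -> caps B=0 W=0
Move 6: W@(2,3) -> caps B=0 W=0
Move 7: B@(1,0) -> caps B=0 W=0
Move 8: W@(1,2) -> caps B=0 W=0
Move 9: B@(0,1) -> caps B=1 W=0
Move 10: W@(3,2) -> caps B=1 W=0
Move 11: B@(0,2) -> caps B=1 W=0

Answer: 1 0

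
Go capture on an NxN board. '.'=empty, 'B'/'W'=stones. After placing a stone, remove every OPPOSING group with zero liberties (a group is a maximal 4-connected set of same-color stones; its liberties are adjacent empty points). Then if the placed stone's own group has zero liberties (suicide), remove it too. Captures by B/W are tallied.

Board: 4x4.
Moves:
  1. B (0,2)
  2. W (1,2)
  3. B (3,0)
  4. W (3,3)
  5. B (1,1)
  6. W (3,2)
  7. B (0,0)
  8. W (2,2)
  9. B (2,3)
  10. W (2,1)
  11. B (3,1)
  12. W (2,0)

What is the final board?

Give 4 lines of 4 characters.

Answer: B.B.
.BW.
WWWB
..WW

Derivation:
Move 1: B@(0,2) -> caps B=0 W=0
Move 2: W@(1,2) -> caps B=0 W=0
Move 3: B@(3,0) -> caps B=0 W=0
Move 4: W@(3,3) -> caps B=0 W=0
Move 5: B@(1,1) -> caps B=0 W=0
Move 6: W@(3,2) -> caps B=0 W=0
Move 7: B@(0,0) -> caps B=0 W=0
Move 8: W@(2,2) -> caps B=0 W=0
Move 9: B@(2,3) -> caps B=0 W=0
Move 10: W@(2,1) -> caps B=0 W=0
Move 11: B@(3,1) -> caps B=0 W=0
Move 12: W@(2,0) -> caps B=0 W=2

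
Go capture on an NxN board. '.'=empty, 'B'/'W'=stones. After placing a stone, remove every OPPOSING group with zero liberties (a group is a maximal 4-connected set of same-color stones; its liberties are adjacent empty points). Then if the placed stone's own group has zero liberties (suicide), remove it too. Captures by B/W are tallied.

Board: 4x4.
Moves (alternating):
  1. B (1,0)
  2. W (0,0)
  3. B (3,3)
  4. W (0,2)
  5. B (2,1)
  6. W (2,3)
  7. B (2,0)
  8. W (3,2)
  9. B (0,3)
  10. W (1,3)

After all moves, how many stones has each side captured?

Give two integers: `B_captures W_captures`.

Answer: 0 2

Derivation:
Move 1: B@(1,0) -> caps B=0 W=0
Move 2: W@(0,0) -> caps B=0 W=0
Move 3: B@(3,3) -> caps B=0 W=0
Move 4: W@(0,2) -> caps B=0 W=0
Move 5: B@(2,1) -> caps B=0 W=0
Move 6: W@(2,3) -> caps B=0 W=0
Move 7: B@(2,0) -> caps B=0 W=0
Move 8: W@(3,2) -> caps B=0 W=1
Move 9: B@(0,3) -> caps B=0 W=1
Move 10: W@(1,3) -> caps B=0 W=2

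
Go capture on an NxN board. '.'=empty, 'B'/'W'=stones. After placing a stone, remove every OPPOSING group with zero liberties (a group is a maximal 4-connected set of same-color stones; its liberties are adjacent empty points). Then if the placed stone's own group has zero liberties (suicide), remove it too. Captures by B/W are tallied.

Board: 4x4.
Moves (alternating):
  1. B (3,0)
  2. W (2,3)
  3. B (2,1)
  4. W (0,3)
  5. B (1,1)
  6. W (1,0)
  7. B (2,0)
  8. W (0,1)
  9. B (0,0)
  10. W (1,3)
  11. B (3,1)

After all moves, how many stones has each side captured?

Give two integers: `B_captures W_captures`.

Move 1: B@(3,0) -> caps B=0 W=0
Move 2: W@(2,3) -> caps B=0 W=0
Move 3: B@(2,1) -> caps B=0 W=0
Move 4: W@(0,3) -> caps B=0 W=0
Move 5: B@(1,1) -> caps B=0 W=0
Move 6: W@(1,0) -> caps B=0 W=0
Move 7: B@(2,0) -> caps B=0 W=0
Move 8: W@(0,1) -> caps B=0 W=0
Move 9: B@(0,0) -> caps B=1 W=0
Move 10: W@(1,3) -> caps B=1 W=0
Move 11: B@(3,1) -> caps B=1 W=0

Answer: 1 0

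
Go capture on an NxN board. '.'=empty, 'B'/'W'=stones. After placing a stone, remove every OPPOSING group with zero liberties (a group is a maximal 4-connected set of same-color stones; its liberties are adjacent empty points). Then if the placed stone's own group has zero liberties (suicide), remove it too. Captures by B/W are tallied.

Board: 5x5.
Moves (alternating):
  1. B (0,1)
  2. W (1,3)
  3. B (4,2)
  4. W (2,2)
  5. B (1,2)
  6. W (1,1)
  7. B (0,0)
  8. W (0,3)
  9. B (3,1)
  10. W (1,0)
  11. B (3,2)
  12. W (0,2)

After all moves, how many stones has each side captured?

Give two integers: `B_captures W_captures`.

Answer: 0 3

Derivation:
Move 1: B@(0,1) -> caps B=0 W=0
Move 2: W@(1,3) -> caps B=0 W=0
Move 3: B@(4,2) -> caps B=0 W=0
Move 4: W@(2,2) -> caps B=0 W=0
Move 5: B@(1,2) -> caps B=0 W=0
Move 6: W@(1,1) -> caps B=0 W=0
Move 7: B@(0,0) -> caps B=0 W=0
Move 8: W@(0,3) -> caps B=0 W=0
Move 9: B@(3,1) -> caps B=0 W=0
Move 10: W@(1,0) -> caps B=0 W=0
Move 11: B@(3,2) -> caps B=0 W=0
Move 12: W@(0,2) -> caps B=0 W=3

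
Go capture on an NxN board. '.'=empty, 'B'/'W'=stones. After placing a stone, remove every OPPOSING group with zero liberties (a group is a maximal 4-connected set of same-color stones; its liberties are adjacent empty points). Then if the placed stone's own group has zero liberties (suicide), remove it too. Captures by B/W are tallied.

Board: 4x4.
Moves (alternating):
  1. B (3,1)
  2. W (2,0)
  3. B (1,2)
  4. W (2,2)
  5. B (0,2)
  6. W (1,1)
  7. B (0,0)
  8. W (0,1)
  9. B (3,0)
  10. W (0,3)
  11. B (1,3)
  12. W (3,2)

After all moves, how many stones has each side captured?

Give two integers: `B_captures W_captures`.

Answer: 1 0

Derivation:
Move 1: B@(3,1) -> caps B=0 W=0
Move 2: W@(2,0) -> caps B=0 W=0
Move 3: B@(1,2) -> caps B=0 W=0
Move 4: W@(2,2) -> caps B=0 W=0
Move 5: B@(0,2) -> caps B=0 W=0
Move 6: W@(1,1) -> caps B=0 W=0
Move 7: B@(0,0) -> caps B=0 W=0
Move 8: W@(0,1) -> caps B=0 W=0
Move 9: B@(3,0) -> caps B=0 W=0
Move 10: W@(0,3) -> caps B=0 W=0
Move 11: B@(1,3) -> caps B=1 W=0
Move 12: W@(3,2) -> caps B=1 W=0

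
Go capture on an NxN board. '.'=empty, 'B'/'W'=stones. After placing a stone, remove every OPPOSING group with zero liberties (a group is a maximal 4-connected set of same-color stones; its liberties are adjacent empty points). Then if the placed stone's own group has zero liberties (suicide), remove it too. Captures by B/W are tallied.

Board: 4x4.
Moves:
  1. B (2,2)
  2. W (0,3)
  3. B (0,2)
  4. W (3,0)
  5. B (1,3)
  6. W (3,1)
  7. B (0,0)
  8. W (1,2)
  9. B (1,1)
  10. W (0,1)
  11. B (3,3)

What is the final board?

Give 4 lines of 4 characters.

Move 1: B@(2,2) -> caps B=0 W=0
Move 2: W@(0,3) -> caps B=0 W=0
Move 3: B@(0,2) -> caps B=0 W=0
Move 4: W@(3,0) -> caps B=0 W=0
Move 5: B@(1,3) -> caps B=1 W=0
Move 6: W@(3,1) -> caps B=1 W=0
Move 7: B@(0,0) -> caps B=1 W=0
Move 8: W@(1,2) -> caps B=1 W=0
Move 9: B@(1,1) -> caps B=2 W=0
Move 10: W@(0,1) -> caps B=2 W=0
Move 11: B@(3,3) -> caps B=2 W=0

Answer: B.B.
.B.B
..B.
WW.B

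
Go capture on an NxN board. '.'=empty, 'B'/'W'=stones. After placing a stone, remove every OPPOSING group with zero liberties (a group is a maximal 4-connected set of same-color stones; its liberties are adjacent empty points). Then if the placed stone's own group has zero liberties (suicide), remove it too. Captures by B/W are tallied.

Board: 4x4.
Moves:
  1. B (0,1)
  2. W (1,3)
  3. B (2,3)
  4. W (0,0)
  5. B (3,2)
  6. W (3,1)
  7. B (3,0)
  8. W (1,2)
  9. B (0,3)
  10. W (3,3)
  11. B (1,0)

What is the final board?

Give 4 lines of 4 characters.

Answer: .B.B
B.WW
...B
BWB.

Derivation:
Move 1: B@(0,1) -> caps B=0 W=0
Move 2: W@(1,3) -> caps B=0 W=0
Move 3: B@(2,3) -> caps B=0 W=0
Move 4: W@(0,0) -> caps B=0 W=0
Move 5: B@(3,2) -> caps B=0 W=0
Move 6: W@(3,1) -> caps B=0 W=0
Move 7: B@(3,0) -> caps B=0 W=0
Move 8: W@(1,2) -> caps B=0 W=0
Move 9: B@(0,3) -> caps B=0 W=0
Move 10: W@(3,3) -> caps B=0 W=0
Move 11: B@(1,0) -> caps B=1 W=0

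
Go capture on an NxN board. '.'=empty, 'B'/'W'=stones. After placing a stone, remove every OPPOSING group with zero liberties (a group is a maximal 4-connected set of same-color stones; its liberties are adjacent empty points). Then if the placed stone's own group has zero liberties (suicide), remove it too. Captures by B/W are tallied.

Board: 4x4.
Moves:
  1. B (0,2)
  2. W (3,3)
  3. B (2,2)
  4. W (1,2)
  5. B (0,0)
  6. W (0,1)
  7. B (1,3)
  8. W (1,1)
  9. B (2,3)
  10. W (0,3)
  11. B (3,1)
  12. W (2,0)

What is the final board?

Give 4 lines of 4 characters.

Answer: BW.W
.WWB
W.BB
.B.W

Derivation:
Move 1: B@(0,2) -> caps B=0 W=0
Move 2: W@(3,3) -> caps B=0 W=0
Move 3: B@(2,2) -> caps B=0 W=0
Move 4: W@(1,2) -> caps B=0 W=0
Move 5: B@(0,0) -> caps B=0 W=0
Move 6: W@(0,1) -> caps B=0 W=0
Move 7: B@(1,3) -> caps B=0 W=0
Move 8: W@(1,1) -> caps B=0 W=0
Move 9: B@(2,3) -> caps B=0 W=0
Move 10: W@(0,3) -> caps B=0 W=1
Move 11: B@(3,1) -> caps B=0 W=1
Move 12: W@(2,0) -> caps B=0 W=1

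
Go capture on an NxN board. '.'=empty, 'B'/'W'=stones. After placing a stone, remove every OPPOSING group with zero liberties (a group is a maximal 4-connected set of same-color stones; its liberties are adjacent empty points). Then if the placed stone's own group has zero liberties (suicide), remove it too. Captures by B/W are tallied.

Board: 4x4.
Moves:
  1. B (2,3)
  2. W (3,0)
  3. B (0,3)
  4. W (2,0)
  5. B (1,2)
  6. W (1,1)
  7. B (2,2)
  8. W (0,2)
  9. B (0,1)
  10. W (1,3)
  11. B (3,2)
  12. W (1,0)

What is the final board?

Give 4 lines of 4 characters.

Answer: .B.B
WWB.
W.BB
W.B.

Derivation:
Move 1: B@(2,3) -> caps B=0 W=0
Move 2: W@(3,0) -> caps B=0 W=0
Move 3: B@(0,3) -> caps B=0 W=0
Move 4: W@(2,0) -> caps B=0 W=0
Move 5: B@(1,2) -> caps B=0 W=0
Move 6: W@(1,1) -> caps B=0 W=0
Move 7: B@(2,2) -> caps B=0 W=0
Move 8: W@(0,2) -> caps B=0 W=0
Move 9: B@(0,1) -> caps B=1 W=0
Move 10: W@(1,3) -> caps B=1 W=0
Move 11: B@(3,2) -> caps B=1 W=0
Move 12: W@(1,0) -> caps B=1 W=0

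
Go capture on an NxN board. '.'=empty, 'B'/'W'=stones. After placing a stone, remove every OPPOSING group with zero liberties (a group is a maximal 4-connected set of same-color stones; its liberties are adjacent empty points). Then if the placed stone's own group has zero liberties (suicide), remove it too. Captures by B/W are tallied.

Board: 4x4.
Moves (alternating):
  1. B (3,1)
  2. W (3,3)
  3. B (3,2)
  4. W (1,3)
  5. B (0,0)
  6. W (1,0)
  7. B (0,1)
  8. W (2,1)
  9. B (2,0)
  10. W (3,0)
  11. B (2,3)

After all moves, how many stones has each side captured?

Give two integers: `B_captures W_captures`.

Move 1: B@(3,1) -> caps B=0 W=0
Move 2: W@(3,3) -> caps B=0 W=0
Move 3: B@(3,2) -> caps B=0 W=0
Move 4: W@(1,3) -> caps B=0 W=0
Move 5: B@(0,0) -> caps B=0 W=0
Move 6: W@(1,0) -> caps B=0 W=0
Move 7: B@(0,1) -> caps B=0 W=0
Move 8: W@(2,1) -> caps B=0 W=0
Move 9: B@(2,0) -> caps B=0 W=0
Move 10: W@(3,0) -> caps B=0 W=1
Move 11: B@(2,3) -> caps B=1 W=1

Answer: 1 1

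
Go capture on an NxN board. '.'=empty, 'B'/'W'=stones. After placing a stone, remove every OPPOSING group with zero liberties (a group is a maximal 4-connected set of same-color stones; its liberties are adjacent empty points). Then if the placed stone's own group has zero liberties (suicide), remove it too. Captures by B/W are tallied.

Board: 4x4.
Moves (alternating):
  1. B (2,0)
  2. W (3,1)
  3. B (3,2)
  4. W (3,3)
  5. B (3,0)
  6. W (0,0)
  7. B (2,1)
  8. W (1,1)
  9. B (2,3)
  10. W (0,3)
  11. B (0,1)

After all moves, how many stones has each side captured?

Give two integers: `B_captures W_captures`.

Move 1: B@(2,0) -> caps B=0 W=0
Move 2: W@(3,1) -> caps B=0 W=0
Move 3: B@(3,2) -> caps B=0 W=0
Move 4: W@(3,3) -> caps B=0 W=0
Move 5: B@(3,0) -> caps B=0 W=0
Move 6: W@(0,0) -> caps B=0 W=0
Move 7: B@(2,1) -> caps B=1 W=0
Move 8: W@(1,1) -> caps B=1 W=0
Move 9: B@(2,3) -> caps B=2 W=0
Move 10: W@(0,3) -> caps B=2 W=0
Move 11: B@(0,1) -> caps B=2 W=0

Answer: 2 0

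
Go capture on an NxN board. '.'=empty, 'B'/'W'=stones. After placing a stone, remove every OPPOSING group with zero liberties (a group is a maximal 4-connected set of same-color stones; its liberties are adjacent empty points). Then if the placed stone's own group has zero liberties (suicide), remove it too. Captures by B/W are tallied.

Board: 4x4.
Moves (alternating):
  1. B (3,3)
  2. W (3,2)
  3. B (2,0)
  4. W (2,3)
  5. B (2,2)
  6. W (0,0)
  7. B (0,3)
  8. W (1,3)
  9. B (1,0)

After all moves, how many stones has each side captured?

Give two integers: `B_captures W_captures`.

Move 1: B@(3,3) -> caps B=0 W=0
Move 2: W@(3,2) -> caps B=0 W=0
Move 3: B@(2,0) -> caps B=0 W=0
Move 4: W@(2,3) -> caps B=0 W=1
Move 5: B@(2,2) -> caps B=0 W=1
Move 6: W@(0,0) -> caps B=0 W=1
Move 7: B@(0,3) -> caps B=0 W=1
Move 8: W@(1,3) -> caps B=0 W=1
Move 9: B@(1,0) -> caps B=0 W=1

Answer: 0 1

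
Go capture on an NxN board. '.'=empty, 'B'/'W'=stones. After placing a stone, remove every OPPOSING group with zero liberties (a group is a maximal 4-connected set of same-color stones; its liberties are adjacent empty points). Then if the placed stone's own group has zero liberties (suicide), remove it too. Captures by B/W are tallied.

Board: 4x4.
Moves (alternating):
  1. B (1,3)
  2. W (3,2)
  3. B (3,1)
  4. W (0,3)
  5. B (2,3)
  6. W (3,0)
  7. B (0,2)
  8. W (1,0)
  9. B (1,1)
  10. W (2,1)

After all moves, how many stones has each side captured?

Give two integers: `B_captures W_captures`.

Answer: 1 1

Derivation:
Move 1: B@(1,3) -> caps B=0 W=0
Move 2: W@(3,2) -> caps B=0 W=0
Move 3: B@(3,1) -> caps B=0 W=0
Move 4: W@(0,3) -> caps B=0 W=0
Move 5: B@(2,3) -> caps B=0 W=0
Move 6: W@(3,0) -> caps B=0 W=0
Move 7: B@(0,2) -> caps B=1 W=0
Move 8: W@(1,0) -> caps B=1 W=0
Move 9: B@(1,1) -> caps B=1 W=0
Move 10: W@(2,1) -> caps B=1 W=1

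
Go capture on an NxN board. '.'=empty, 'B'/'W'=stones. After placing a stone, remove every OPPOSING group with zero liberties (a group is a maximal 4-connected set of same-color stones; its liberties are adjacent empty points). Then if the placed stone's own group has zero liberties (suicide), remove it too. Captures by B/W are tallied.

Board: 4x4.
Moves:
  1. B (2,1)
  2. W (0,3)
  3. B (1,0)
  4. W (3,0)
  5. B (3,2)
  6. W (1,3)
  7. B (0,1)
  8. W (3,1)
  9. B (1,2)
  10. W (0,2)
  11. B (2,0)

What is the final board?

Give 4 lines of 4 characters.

Answer: .BWW
B.BW
BB..
..B.

Derivation:
Move 1: B@(2,1) -> caps B=0 W=0
Move 2: W@(0,3) -> caps B=0 W=0
Move 3: B@(1,0) -> caps B=0 W=0
Move 4: W@(3,0) -> caps B=0 W=0
Move 5: B@(3,2) -> caps B=0 W=0
Move 6: W@(1,3) -> caps B=0 W=0
Move 7: B@(0,1) -> caps B=0 W=0
Move 8: W@(3,1) -> caps B=0 W=0
Move 9: B@(1,2) -> caps B=0 W=0
Move 10: W@(0,2) -> caps B=0 W=0
Move 11: B@(2,0) -> caps B=2 W=0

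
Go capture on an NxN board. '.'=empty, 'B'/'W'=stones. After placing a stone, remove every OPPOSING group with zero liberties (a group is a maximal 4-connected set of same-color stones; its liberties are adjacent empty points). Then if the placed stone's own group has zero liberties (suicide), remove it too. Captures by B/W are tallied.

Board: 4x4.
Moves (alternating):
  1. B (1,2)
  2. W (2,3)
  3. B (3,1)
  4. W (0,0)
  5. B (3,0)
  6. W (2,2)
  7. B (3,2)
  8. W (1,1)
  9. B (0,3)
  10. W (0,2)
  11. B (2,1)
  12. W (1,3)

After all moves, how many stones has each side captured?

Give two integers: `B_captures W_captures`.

Answer: 0 2

Derivation:
Move 1: B@(1,2) -> caps B=0 W=0
Move 2: W@(2,3) -> caps B=0 W=0
Move 3: B@(3,1) -> caps B=0 W=0
Move 4: W@(0,0) -> caps B=0 W=0
Move 5: B@(3,0) -> caps B=0 W=0
Move 6: W@(2,2) -> caps B=0 W=0
Move 7: B@(3,2) -> caps B=0 W=0
Move 8: W@(1,1) -> caps B=0 W=0
Move 9: B@(0,3) -> caps B=0 W=0
Move 10: W@(0,2) -> caps B=0 W=0
Move 11: B@(2,1) -> caps B=0 W=0
Move 12: W@(1,3) -> caps B=0 W=2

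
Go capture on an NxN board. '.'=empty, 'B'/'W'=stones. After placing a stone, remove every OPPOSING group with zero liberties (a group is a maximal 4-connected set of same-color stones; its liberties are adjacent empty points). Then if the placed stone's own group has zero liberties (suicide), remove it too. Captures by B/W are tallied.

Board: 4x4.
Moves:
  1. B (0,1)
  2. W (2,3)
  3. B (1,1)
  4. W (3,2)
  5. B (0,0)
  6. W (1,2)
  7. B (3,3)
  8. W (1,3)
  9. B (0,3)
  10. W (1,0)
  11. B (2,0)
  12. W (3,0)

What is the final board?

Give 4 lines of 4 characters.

Move 1: B@(0,1) -> caps B=0 W=0
Move 2: W@(2,3) -> caps B=0 W=0
Move 3: B@(1,1) -> caps B=0 W=0
Move 4: W@(3,2) -> caps B=0 W=0
Move 5: B@(0,0) -> caps B=0 W=0
Move 6: W@(1,2) -> caps B=0 W=0
Move 7: B@(3,3) -> caps B=0 W=0
Move 8: W@(1,3) -> caps B=0 W=0
Move 9: B@(0,3) -> caps B=0 W=0
Move 10: W@(1,0) -> caps B=0 W=0
Move 11: B@(2,0) -> caps B=1 W=0
Move 12: W@(3,0) -> caps B=1 W=0

Answer: BB.B
.BWW
B..W
W.W.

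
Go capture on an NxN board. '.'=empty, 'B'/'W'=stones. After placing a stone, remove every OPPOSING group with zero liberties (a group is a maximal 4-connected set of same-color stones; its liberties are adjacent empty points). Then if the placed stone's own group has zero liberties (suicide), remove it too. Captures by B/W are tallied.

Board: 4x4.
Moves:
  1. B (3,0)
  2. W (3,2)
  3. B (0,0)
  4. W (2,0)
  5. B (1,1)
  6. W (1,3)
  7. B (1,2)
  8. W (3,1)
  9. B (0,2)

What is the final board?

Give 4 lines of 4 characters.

Move 1: B@(3,0) -> caps B=0 W=0
Move 2: W@(3,2) -> caps B=0 W=0
Move 3: B@(0,0) -> caps B=0 W=0
Move 4: W@(2,0) -> caps B=0 W=0
Move 5: B@(1,1) -> caps B=0 W=0
Move 6: W@(1,3) -> caps B=0 W=0
Move 7: B@(1,2) -> caps B=0 W=0
Move 8: W@(3,1) -> caps B=0 W=1
Move 9: B@(0,2) -> caps B=0 W=1

Answer: B.B.
.BBW
W...
.WW.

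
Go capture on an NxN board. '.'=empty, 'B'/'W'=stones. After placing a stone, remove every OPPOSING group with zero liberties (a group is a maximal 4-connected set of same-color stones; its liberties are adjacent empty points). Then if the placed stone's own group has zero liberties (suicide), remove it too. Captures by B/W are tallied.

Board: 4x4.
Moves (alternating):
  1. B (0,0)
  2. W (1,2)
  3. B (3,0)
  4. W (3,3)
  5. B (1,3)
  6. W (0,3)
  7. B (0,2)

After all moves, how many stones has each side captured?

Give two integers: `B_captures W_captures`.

Move 1: B@(0,0) -> caps B=0 W=0
Move 2: W@(1,2) -> caps B=0 W=0
Move 3: B@(3,0) -> caps B=0 W=0
Move 4: W@(3,3) -> caps B=0 W=0
Move 5: B@(1,3) -> caps B=0 W=0
Move 6: W@(0,3) -> caps B=0 W=0
Move 7: B@(0,2) -> caps B=1 W=0

Answer: 1 0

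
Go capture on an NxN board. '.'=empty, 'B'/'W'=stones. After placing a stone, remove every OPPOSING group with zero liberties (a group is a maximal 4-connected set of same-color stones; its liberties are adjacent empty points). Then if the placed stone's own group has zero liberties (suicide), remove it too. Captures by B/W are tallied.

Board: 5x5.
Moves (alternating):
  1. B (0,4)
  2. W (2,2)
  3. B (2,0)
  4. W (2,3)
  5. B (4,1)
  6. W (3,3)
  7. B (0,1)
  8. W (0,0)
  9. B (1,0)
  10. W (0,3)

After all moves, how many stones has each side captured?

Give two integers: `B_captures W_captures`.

Answer: 1 0

Derivation:
Move 1: B@(0,4) -> caps B=0 W=0
Move 2: W@(2,2) -> caps B=0 W=0
Move 3: B@(2,0) -> caps B=0 W=0
Move 4: W@(2,3) -> caps B=0 W=0
Move 5: B@(4,1) -> caps B=0 W=0
Move 6: W@(3,3) -> caps B=0 W=0
Move 7: B@(0,1) -> caps B=0 W=0
Move 8: W@(0,0) -> caps B=0 W=0
Move 9: B@(1,0) -> caps B=1 W=0
Move 10: W@(0,3) -> caps B=1 W=0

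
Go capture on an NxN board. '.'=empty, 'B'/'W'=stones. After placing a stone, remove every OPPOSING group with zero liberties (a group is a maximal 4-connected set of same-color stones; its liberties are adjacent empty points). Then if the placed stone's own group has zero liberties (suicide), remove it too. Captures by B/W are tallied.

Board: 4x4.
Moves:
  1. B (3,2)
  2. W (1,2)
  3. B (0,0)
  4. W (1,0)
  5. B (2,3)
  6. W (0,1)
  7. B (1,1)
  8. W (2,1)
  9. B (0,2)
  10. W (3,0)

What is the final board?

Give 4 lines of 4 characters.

Move 1: B@(3,2) -> caps B=0 W=0
Move 2: W@(1,2) -> caps B=0 W=0
Move 3: B@(0,0) -> caps B=0 W=0
Move 4: W@(1,0) -> caps B=0 W=0
Move 5: B@(2,3) -> caps B=0 W=0
Move 6: W@(0,1) -> caps B=0 W=1
Move 7: B@(1,1) -> caps B=0 W=1
Move 8: W@(2,1) -> caps B=0 W=2
Move 9: B@(0,2) -> caps B=0 W=2
Move 10: W@(3,0) -> caps B=0 W=2

Answer: .WB.
W.W.
.W.B
W.B.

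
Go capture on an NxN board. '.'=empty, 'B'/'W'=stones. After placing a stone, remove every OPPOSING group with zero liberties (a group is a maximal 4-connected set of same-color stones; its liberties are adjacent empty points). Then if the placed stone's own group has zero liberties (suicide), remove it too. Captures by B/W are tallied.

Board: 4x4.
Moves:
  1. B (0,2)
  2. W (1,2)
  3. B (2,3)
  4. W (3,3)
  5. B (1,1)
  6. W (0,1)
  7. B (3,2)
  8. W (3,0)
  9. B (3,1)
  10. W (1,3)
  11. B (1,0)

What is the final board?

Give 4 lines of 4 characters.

Answer: .WB.
BBWW
...B
WBB.

Derivation:
Move 1: B@(0,2) -> caps B=0 W=0
Move 2: W@(1,2) -> caps B=0 W=0
Move 3: B@(2,3) -> caps B=0 W=0
Move 4: W@(3,3) -> caps B=0 W=0
Move 5: B@(1,1) -> caps B=0 W=0
Move 6: W@(0,1) -> caps B=0 W=0
Move 7: B@(3,2) -> caps B=1 W=0
Move 8: W@(3,0) -> caps B=1 W=0
Move 9: B@(3,1) -> caps B=1 W=0
Move 10: W@(1,3) -> caps B=1 W=0
Move 11: B@(1,0) -> caps B=1 W=0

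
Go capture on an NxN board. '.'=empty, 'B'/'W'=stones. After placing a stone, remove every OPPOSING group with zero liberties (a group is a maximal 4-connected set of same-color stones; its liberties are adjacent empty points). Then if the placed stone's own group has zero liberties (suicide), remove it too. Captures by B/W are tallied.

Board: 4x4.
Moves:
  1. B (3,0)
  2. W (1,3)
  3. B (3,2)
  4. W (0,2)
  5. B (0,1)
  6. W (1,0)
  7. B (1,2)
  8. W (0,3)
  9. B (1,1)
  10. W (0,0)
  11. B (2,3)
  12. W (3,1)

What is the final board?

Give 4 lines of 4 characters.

Answer: WB..
WBB.
...B
BWB.

Derivation:
Move 1: B@(3,0) -> caps B=0 W=0
Move 2: W@(1,3) -> caps B=0 W=0
Move 3: B@(3,2) -> caps B=0 W=0
Move 4: W@(0,2) -> caps B=0 W=0
Move 5: B@(0,1) -> caps B=0 W=0
Move 6: W@(1,0) -> caps B=0 W=0
Move 7: B@(1,2) -> caps B=0 W=0
Move 8: W@(0,3) -> caps B=0 W=0
Move 9: B@(1,1) -> caps B=0 W=0
Move 10: W@(0,0) -> caps B=0 W=0
Move 11: B@(2,3) -> caps B=3 W=0
Move 12: W@(3,1) -> caps B=3 W=0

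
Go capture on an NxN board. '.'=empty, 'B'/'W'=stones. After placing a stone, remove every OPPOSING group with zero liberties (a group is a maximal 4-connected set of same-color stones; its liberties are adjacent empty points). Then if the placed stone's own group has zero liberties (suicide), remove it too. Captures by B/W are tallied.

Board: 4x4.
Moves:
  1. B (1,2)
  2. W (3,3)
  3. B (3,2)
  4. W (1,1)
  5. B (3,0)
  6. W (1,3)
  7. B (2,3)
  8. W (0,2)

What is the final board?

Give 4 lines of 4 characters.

Move 1: B@(1,2) -> caps B=0 W=0
Move 2: W@(3,3) -> caps B=0 W=0
Move 3: B@(3,2) -> caps B=0 W=0
Move 4: W@(1,1) -> caps B=0 W=0
Move 5: B@(3,0) -> caps B=0 W=0
Move 6: W@(1,3) -> caps B=0 W=0
Move 7: B@(2,3) -> caps B=1 W=0
Move 8: W@(0,2) -> caps B=1 W=0

Answer: ..W.
.WBW
...B
B.B.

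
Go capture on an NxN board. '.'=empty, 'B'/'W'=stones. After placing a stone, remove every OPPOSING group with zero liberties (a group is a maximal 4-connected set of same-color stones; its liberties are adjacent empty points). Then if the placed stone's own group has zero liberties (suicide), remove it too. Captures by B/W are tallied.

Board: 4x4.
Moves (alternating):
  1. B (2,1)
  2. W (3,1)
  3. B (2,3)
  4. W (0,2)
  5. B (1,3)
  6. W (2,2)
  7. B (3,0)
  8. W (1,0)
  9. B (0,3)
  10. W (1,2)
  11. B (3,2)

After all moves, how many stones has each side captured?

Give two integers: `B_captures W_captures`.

Move 1: B@(2,1) -> caps B=0 W=0
Move 2: W@(3,1) -> caps B=0 W=0
Move 3: B@(2,3) -> caps B=0 W=0
Move 4: W@(0,2) -> caps B=0 W=0
Move 5: B@(1,3) -> caps B=0 W=0
Move 6: W@(2,2) -> caps B=0 W=0
Move 7: B@(3,0) -> caps B=0 W=0
Move 8: W@(1,0) -> caps B=0 W=0
Move 9: B@(0,3) -> caps B=0 W=0
Move 10: W@(1,2) -> caps B=0 W=0
Move 11: B@(3,2) -> caps B=1 W=0

Answer: 1 0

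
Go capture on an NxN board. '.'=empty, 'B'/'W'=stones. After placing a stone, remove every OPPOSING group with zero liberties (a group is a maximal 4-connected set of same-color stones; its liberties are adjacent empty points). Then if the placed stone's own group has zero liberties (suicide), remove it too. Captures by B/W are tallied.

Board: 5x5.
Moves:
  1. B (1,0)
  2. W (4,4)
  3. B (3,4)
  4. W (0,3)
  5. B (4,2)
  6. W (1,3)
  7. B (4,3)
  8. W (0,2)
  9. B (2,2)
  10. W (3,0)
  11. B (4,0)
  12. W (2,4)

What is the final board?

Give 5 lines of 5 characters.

Answer: ..WW.
B..W.
..B.W
W...B
B.BB.

Derivation:
Move 1: B@(1,0) -> caps B=0 W=0
Move 2: W@(4,4) -> caps B=0 W=0
Move 3: B@(3,4) -> caps B=0 W=0
Move 4: W@(0,3) -> caps B=0 W=0
Move 5: B@(4,2) -> caps B=0 W=0
Move 6: W@(1,3) -> caps B=0 W=0
Move 7: B@(4,3) -> caps B=1 W=0
Move 8: W@(0,2) -> caps B=1 W=0
Move 9: B@(2,2) -> caps B=1 W=0
Move 10: W@(3,0) -> caps B=1 W=0
Move 11: B@(4,0) -> caps B=1 W=0
Move 12: W@(2,4) -> caps B=1 W=0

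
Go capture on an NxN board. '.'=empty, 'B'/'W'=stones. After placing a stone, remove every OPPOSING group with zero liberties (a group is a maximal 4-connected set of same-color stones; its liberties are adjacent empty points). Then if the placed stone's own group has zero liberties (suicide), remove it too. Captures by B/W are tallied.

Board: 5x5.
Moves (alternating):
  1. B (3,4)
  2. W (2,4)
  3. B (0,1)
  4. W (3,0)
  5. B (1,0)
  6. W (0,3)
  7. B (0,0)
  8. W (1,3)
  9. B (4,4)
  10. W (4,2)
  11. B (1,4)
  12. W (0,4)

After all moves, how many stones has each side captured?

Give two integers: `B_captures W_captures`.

Answer: 0 1

Derivation:
Move 1: B@(3,4) -> caps B=0 W=0
Move 2: W@(2,4) -> caps B=0 W=0
Move 3: B@(0,1) -> caps B=0 W=0
Move 4: W@(3,0) -> caps B=0 W=0
Move 5: B@(1,0) -> caps B=0 W=0
Move 6: W@(0,3) -> caps B=0 W=0
Move 7: B@(0,0) -> caps B=0 W=0
Move 8: W@(1,3) -> caps B=0 W=0
Move 9: B@(4,4) -> caps B=0 W=0
Move 10: W@(4,2) -> caps B=0 W=0
Move 11: B@(1,4) -> caps B=0 W=0
Move 12: W@(0,4) -> caps B=0 W=1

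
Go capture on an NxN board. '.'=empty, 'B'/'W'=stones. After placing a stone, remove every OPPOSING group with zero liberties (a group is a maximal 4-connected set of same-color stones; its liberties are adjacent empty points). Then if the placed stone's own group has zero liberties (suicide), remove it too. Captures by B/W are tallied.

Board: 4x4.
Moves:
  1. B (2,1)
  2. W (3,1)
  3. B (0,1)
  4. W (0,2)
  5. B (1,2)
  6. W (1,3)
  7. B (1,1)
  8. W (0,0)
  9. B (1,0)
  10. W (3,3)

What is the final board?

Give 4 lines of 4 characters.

Answer: .BW.
BBBW
.B..
.W.W

Derivation:
Move 1: B@(2,1) -> caps B=0 W=0
Move 2: W@(3,1) -> caps B=0 W=0
Move 3: B@(0,1) -> caps B=0 W=0
Move 4: W@(0,2) -> caps B=0 W=0
Move 5: B@(1,2) -> caps B=0 W=0
Move 6: W@(1,3) -> caps B=0 W=0
Move 7: B@(1,1) -> caps B=0 W=0
Move 8: W@(0,0) -> caps B=0 W=0
Move 9: B@(1,0) -> caps B=1 W=0
Move 10: W@(3,3) -> caps B=1 W=0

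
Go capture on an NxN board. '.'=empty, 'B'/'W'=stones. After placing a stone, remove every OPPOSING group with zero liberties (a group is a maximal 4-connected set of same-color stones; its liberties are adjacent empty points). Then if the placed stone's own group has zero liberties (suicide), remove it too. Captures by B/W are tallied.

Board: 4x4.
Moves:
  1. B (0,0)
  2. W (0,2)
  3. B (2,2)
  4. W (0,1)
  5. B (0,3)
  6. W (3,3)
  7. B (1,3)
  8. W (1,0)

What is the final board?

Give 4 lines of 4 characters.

Move 1: B@(0,0) -> caps B=0 W=0
Move 2: W@(0,2) -> caps B=0 W=0
Move 3: B@(2,2) -> caps B=0 W=0
Move 4: W@(0,1) -> caps B=0 W=0
Move 5: B@(0,3) -> caps B=0 W=0
Move 6: W@(3,3) -> caps B=0 W=0
Move 7: B@(1,3) -> caps B=0 W=0
Move 8: W@(1,0) -> caps B=0 W=1

Answer: .WWB
W..B
..B.
...W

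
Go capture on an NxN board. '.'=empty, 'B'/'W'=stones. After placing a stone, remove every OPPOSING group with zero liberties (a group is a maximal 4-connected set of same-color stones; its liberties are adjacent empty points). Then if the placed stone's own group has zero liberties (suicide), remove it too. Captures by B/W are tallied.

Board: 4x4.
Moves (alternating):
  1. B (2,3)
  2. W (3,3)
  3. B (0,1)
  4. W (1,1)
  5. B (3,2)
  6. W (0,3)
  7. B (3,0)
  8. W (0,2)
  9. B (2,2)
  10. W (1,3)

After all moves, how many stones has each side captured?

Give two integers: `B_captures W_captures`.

Answer: 1 0

Derivation:
Move 1: B@(2,3) -> caps B=0 W=0
Move 2: W@(3,3) -> caps B=0 W=0
Move 3: B@(0,1) -> caps B=0 W=0
Move 4: W@(1,1) -> caps B=0 W=0
Move 5: B@(3,2) -> caps B=1 W=0
Move 6: W@(0,3) -> caps B=1 W=0
Move 7: B@(3,0) -> caps B=1 W=0
Move 8: W@(0,2) -> caps B=1 W=0
Move 9: B@(2,2) -> caps B=1 W=0
Move 10: W@(1,3) -> caps B=1 W=0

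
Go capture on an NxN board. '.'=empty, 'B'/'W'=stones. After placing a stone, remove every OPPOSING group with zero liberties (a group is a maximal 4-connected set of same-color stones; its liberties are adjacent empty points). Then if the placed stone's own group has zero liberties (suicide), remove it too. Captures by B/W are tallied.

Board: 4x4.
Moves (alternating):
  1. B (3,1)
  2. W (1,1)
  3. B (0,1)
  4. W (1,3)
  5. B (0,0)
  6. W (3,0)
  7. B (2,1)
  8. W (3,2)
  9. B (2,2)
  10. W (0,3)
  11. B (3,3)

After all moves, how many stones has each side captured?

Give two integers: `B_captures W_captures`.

Answer: 1 0

Derivation:
Move 1: B@(3,1) -> caps B=0 W=0
Move 2: W@(1,1) -> caps B=0 W=0
Move 3: B@(0,1) -> caps B=0 W=0
Move 4: W@(1,3) -> caps B=0 W=0
Move 5: B@(0,0) -> caps B=0 W=0
Move 6: W@(3,0) -> caps B=0 W=0
Move 7: B@(2,1) -> caps B=0 W=0
Move 8: W@(3,2) -> caps B=0 W=0
Move 9: B@(2,2) -> caps B=0 W=0
Move 10: W@(0,3) -> caps B=0 W=0
Move 11: B@(3,3) -> caps B=1 W=0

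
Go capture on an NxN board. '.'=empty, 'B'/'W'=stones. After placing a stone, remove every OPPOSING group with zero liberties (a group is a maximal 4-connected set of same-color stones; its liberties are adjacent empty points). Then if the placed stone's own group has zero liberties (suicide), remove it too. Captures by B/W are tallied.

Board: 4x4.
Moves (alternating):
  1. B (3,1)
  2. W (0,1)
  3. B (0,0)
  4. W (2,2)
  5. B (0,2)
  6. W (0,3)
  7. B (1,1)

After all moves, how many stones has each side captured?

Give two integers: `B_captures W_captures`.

Move 1: B@(3,1) -> caps B=0 W=0
Move 2: W@(0,1) -> caps B=0 W=0
Move 3: B@(0,0) -> caps B=0 W=0
Move 4: W@(2,2) -> caps B=0 W=0
Move 5: B@(0,2) -> caps B=0 W=0
Move 6: W@(0,3) -> caps B=0 W=0
Move 7: B@(1,1) -> caps B=1 W=0

Answer: 1 0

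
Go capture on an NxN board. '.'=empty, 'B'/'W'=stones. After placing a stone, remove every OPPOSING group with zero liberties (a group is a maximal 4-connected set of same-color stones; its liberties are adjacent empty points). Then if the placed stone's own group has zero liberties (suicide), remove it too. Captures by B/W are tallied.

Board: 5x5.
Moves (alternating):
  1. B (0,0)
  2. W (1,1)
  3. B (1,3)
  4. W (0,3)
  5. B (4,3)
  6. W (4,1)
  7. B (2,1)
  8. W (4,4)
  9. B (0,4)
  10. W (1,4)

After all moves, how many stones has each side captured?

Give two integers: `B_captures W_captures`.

Move 1: B@(0,0) -> caps B=0 W=0
Move 2: W@(1,1) -> caps B=0 W=0
Move 3: B@(1,3) -> caps B=0 W=0
Move 4: W@(0,3) -> caps B=0 W=0
Move 5: B@(4,3) -> caps B=0 W=0
Move 6: W@(4,1) -> caps B=0 W=0
Move 7: B@(2,1) -> caps B=0 W=0
Move 8: W@(4,4) -> caps B=0 W=0
Move 9: B@(0,4) -> caps B=0 W=0
Move 10: W@(1,4) -> caps B=0 W=1

Answer: 0 1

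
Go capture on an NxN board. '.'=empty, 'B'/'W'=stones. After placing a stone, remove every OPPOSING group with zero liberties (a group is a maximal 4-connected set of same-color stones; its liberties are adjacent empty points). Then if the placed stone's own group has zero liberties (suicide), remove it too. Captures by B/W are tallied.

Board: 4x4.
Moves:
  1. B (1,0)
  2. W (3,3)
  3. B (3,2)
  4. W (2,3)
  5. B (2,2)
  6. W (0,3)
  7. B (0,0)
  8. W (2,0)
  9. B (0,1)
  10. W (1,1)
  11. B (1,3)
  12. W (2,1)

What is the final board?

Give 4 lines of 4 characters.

Move 1: B@(1,0) -> caps B=0 W=0
Move 2: W@(3,3) -> caps B=0 W=0
Move 3: B@(3,2) -> caps B=0 W=0
Move 4: W@(2,3) -> caps B=0 W=0
Move 5: B@(2,2) -> caps B=0 W=0
Move 6: W@(0,3) -> caps B=0 W=0
Move 7: B@(0,0) -> caps B=0 W=0
Move 8: W@(2,0) -> caps B=0 W=0
Move 9: B@(0,1) -> caps B=0 W=0
Move 10: W@(1,1) -> caps B=0 W=0
Move 11: B@(1,3) -> caps B=2 W=0
Move 12: W@(2,1) -> caps B=2 W=0

Answer: BB.W
BW.B
WWB.
..B.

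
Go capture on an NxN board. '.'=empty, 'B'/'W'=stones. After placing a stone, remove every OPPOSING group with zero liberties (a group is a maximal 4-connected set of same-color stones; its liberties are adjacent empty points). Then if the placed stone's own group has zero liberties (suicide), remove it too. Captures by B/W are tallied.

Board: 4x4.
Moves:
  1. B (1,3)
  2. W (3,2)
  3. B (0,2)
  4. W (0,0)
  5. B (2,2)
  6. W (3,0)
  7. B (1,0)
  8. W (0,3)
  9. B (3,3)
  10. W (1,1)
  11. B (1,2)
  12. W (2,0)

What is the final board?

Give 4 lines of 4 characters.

Move 1: B@(1,3) -> caps B=0 W=0
Move 2: W@(3,2) -> caps B=0 W=0
Move 3: B@(0,2) -> caps B=0 W=0
Move 4: W@(0,0) -> caps B=0 W=0
Move 5: B@(2,2) -> caps B=0 W=0
Move 6: W@(3,0) -> caps B=0 W=0
Move 7: B@(1,0) -> caps B=0 W=0
Move 8: W@(0,3) -> caps B=0 W=0
Move 9: B@(3,3) -> caps B=0 W=0
Move 10: W@(1,1) -> caps B=0 W=0
Move 11: B@(1,2) -> caps B=0 W=0
Move 12: W@(2,0) -> caps B=0 W=1

Answer: W.B.
.WBB
W.B.
W.WB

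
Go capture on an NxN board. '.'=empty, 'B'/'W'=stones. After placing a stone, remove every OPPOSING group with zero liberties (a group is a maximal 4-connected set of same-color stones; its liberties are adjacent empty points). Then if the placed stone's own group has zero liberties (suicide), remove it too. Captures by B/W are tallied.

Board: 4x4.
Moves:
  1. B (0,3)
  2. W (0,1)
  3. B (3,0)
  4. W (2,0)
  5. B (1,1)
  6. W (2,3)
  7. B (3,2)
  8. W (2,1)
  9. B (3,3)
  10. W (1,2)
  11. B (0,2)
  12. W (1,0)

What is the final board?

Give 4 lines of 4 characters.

Answer: .WBB
W.W.
WW.W
B.BB

Derivation:
Move 1: B@(0,3) -> caps B=0 W=0
Move 2: W@(0,1) -> caps B=0 W=0
Move 3: B@(3,0) -> caps B=0 W=0
Move 4: W@(2,0) -> caps B=0 W=0
Move 5: B@(1,1) -> caps B=0 W=0
Move 6: W@(2,3) -> caps B=0 W=0
Move 7: B@(3,2) -> caps B=0 W=0
Move 8: W@(2,1) -> caps B=0 W=0
Move 9: B@(3,3) -> caps B=0 W=0
Move 10: W@(1,2) -> caps B=0 W=0
Move 11: B@(0,2) -> caps B=0 W=0
Move 12: W@(1,0) -> caps B=0 W=1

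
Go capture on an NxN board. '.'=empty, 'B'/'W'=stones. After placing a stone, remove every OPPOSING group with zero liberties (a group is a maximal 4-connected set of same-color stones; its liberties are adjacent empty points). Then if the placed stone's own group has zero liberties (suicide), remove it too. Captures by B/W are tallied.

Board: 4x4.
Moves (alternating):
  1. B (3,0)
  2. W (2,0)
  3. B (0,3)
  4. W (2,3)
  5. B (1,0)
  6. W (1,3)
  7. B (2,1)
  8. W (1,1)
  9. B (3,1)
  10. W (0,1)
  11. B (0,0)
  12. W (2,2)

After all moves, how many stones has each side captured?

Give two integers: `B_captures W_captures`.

Answer: 1 0

Derivation:
Move 1: B@(3,0) -> caps B=0 W=0
Move 2: W@(2,0) -> caps B=0 W=0
Move 3: B@(0,3) -> caps B=0 W=0
Move 4: W@(2,3) -> caps B=0 W=0
Move 5: B@(1,0) -> caps B=0 W=0
Move 6: W@(1,3) -> caps B=0 W=0
Move 7: B@(2,1) -> caps B=1 W=0
Move 8: W@(1,1) -> caps B=1 W=0
Move 9: B@(3,1) -> caps B=1 W=0
Move 10: W@(0,1) -> caps B=1 W=0
Move 11: B@(0,0) -> caps B=1 W=0
Move 12: W@(2,2) -> caps B=1 W=0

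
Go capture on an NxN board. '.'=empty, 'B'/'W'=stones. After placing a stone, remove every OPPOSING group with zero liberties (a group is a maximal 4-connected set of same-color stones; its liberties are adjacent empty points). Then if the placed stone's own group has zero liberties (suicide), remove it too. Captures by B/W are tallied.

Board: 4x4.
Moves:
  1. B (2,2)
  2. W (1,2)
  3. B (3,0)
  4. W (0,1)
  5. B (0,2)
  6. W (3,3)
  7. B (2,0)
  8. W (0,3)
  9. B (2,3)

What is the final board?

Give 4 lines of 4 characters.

Answer: .W.W
..W.
B.BB
B..W

Derivation:
Move 1: B@(2,2) -> caps B=0 W=0
Move 2: W@(1,2) -> caps B=0 W=0
Move 3: B@(3,0) -> caps B=0 W=0
Move 4: W@(0,1) -> caps B=0 W=0
Move 5: B@(0,2) -> caps B=0 W=0
Move 6: W@(3,3) -> caps B=0 W=0
Move 7: B@(2,0) -> caps B=0 W=0
Move 8: W@(0,3) -> caps B=0 W=1
Move 9: B@(2,3) -> caps B=0 W=1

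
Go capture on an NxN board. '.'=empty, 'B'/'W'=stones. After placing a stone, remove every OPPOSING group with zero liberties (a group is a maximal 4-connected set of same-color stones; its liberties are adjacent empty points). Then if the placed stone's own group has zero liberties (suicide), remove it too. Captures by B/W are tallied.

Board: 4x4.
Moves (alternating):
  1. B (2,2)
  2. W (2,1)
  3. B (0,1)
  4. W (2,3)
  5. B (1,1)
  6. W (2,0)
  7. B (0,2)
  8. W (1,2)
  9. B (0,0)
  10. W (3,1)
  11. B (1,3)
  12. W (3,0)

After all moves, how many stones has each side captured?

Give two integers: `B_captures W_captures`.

Move 1: B@(2,2) -> caps B=0 W=0
Move 2: W@(2,1) -> caps B=0 W=0
Move 3: B@(0,1) -> caps B=0 W=0
Move 4: W@(2,3) -> caps B=0 W=0
Move 5: B@(1,1) -> caps B=0 W=0
Move 6: W@(2,0) -> caps B=0 W=0
Move 7: B@(0,2) -> caps B=0 W=0
Move 8: W@(1,2) -> caps B=0 W=0
Move 9: B@(0,0) -> caps B=0 W=0
Move 10: W@(3,1) -> caps B=0 W=0
Move 11: B@(1,3) -> caps B=1 W=0
Move 12: W@(3,0) -> caps B=1 W=0

Answer: 1 0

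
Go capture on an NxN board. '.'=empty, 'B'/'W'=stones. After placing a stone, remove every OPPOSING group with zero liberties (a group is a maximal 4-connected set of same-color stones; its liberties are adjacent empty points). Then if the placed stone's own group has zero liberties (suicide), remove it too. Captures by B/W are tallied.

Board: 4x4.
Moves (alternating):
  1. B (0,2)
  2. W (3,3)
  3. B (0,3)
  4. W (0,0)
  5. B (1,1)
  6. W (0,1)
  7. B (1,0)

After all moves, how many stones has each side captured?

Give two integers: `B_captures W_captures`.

Answer: 2 0

Derivation:
Move 1: B@(0,2) -> caps B=0 W=0
Move 2: W@(3,3) -> caps B=0 W=0
Move 3: B@(0,3) -> caps B=0 W=0
Move 4: W@(0,0) -> caps B=0 W=0
Move 5: B@(1,1) -> caps B=0 W=0
Move 6: W@(0,1) -> caps B=0 W=0
Move 7: B@(1,0) -> caps B=2 W=0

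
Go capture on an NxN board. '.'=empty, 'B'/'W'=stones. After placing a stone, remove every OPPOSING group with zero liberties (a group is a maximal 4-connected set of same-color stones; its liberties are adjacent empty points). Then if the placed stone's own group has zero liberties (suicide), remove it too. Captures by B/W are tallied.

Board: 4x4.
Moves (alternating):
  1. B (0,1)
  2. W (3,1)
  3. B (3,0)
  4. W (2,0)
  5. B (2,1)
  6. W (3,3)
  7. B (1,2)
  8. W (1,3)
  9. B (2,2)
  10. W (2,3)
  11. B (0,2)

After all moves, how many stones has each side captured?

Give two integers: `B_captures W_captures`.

Move 1: B@(0,1) -> caps B=0 W=0
Move 2: W@(3,1) -> caps B=0 W=0
Move 3: B@(3,0) -> caps B=0 W=0
Move 4: W@(2,0) -> caps B=0 W=1
Move 5: B@(2,1) -> caps B=0 W=1
Move 6: W@(3,3) -> caps B=0 W=1
Move 7: B@(1,2) -> caps B=0 W=1
Move 8: W@(1,3) -> caps B=0 W=1
Move 9: B@(2,2) -> caps B=0 W=1
Move 10: W@(2,3) -> caps B=0 W=1
Move 11: B@(0,2) -> caps B=0 W=1

Answer: 0 1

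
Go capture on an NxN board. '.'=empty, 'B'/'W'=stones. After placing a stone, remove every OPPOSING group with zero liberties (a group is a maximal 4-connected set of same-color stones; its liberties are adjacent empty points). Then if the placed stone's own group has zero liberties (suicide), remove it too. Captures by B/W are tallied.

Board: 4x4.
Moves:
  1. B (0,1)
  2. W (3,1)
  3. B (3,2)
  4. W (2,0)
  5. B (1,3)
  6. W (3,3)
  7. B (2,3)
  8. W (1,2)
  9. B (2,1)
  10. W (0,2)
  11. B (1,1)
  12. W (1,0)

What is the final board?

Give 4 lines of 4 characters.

Move 1: B@(0,1) -> caps B=0 W=0
Move 2: W@(3,1) -> caps B=0 W=0
Move 3: B@(3,2) -> caps B=0 W=0
Move 4: W@(2,0) -> caps B=0 W=0
Move 5: B@(1,3) -> caps B=0 W=0
Move 6: W@(3,3) -> caps B=0 W=0
Move 7: B@(2,3) -> caps B=1 W=0
Move 8: W@(1,2) -> caps B=1 W=0
Move 9: B@(2,1) -> caps B=1 W=0
Move 10: W@(0,2) -> caps B=1 W=0
Move 11: B@(1,1) -> caps B=1 W=0
Move 12: W@(1,0) -> caps B=1 W=0

Answer: .BW.
WBWB
WB.B
.WB.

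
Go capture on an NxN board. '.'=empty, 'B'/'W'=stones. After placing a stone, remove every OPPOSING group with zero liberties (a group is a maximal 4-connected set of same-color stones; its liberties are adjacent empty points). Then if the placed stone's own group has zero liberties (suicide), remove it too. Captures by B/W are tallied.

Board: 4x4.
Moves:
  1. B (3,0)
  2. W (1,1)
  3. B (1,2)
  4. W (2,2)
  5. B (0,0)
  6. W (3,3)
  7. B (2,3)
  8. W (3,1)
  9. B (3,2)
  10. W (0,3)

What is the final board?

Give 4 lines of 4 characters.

Answer: B..W
.WB.
..WB
BWB.

Derivation:
Move 1: B@(3,0) -> caps B=0 W=0
Move 2: W@(1,1) -> caps B=0 W=0
Move 3: B@(1,2) -> caps B=0 W=0
Move 4: W@(2,2) -> caps B=0 W=0
Move 5: B@(0,0) -> caps B=0 W=0
Move 6: W@(3,3) -> caps B=0 W=0
Move 7: B@(2,3) -> caps B=0 W=0
Move 8: W@(3,1) -> caps B=0 W=0
Move 9: B@(3,2) -> caps B=1 W=0
Move 10: W@(0,3) -> caps B=1 W=0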